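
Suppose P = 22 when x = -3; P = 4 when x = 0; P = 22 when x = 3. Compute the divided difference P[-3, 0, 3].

2

P[-3,0] = (4 - 22) / (0 - (-3)) = -6
P[0,3] = (22 - 4) / (3 - 0) = 6
P[-3,0,3] = (6 - (-6)) / (3 - (-3)) = 2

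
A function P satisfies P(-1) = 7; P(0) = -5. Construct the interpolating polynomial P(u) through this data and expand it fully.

Build the Lagrange basis polynomials:
L_0(u) = u / [-1] = -u
L_1(u) = (u + 1) / [1] = u + 1
P(u) = 7·L_0 + (-5)·L_1
  7·L_0(u) = -7u
  (-5)·L_1(u) = -5u - 5
Adding term by term: -12u - 5

P(u) = -12u - 5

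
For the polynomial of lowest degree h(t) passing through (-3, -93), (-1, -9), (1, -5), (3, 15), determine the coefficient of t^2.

Build the Lagrange basis polynomials:
L_0(t) = (t + 1)(t - 1)(t - 3) / [-48] = -(1/48)t^3 + (1/16)t^2 + (1/48)t - 1/16
L_1(t) = (t + 3)(t - 1)(t - 3) / [16] = (1/16)t^3 - (1/16)t^2 - (9/16)t + 9/16
L_2(t) = (t + 3)(t + 1)(t - 3) / [-16] = -(1/16)t^3 - (1/16)t^2 + (9/16)t + 9/16
L_3(t) = (t + 3)(t + 1)(t - 1) / [48] = (1/48)t^3 + (1/16)t^2 - (1/48)t - 1/16
h(t) = (-93)·L_0 + (-9)·L_1 + (-5)·L_2 + 15·L_3
Only the coefficient of t^2 is needed; take it from each L_i and combine:
(-93)·(1/16) + (-9)·(-1/16) + (-5)·(-1/16) + 15·(1/16) = -4

-4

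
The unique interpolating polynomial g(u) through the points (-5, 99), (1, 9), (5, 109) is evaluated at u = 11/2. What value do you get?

Evaluate each Lagrange basis at u = 11/2:
L_0(11/2) = (9/2)·(1/2)/[(-6)·(-10)] = 3/80
L_1(11/2) = (21/2)·(1/2)/[(6)·(-4)] = -7/32
L_2(11/2) = (21/2)·(9/2)/[(10)·(4)] = 189/160
Sum: 99·(3/80) + 9·(-7/32) + 109·(189/160) = 261/2

261/2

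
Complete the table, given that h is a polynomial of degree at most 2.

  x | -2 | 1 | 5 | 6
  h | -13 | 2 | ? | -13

-6

The 3 known values determine h uniquely (degree ≤ 2).
Evaluate each Lagrange basis at x = 5:
L_0(5) = (4)·(-1)/[(-3)·(-8)] = -1/6
L_1(5) = (7)·(-1)/[(3)·(-5)] = 7/15
L_2(5) = (7)·(4)/[(8)·(5)] = 7/10
Sum: (-13)·(-1/6) + 2·(7/15) + (-13)·(7/10) = -6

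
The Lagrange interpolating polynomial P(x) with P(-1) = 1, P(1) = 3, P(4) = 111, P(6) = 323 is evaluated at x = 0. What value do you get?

-1

Evaluate each Lagrange basis at x = 0:
L_0(0) = (-1)·(-4)·(-6)/[(-2)·(-5)·(-7)] = 12/35
L_1(0) = (1)·(-4)·(-6)/[(2)·(-3)·(-5)] = 4/5
L_2(0) = (1)·(-1)·(-6)/[(5)·(3)·(-2)] = -1/5
L_3(0) = (1)·(-1)·(-4)/[(7)·(5)·(2)] = 2/35
Sum: 1·(12/35) + 3·(4/5) + 111·(-1/5) + 323·(2/35) = -1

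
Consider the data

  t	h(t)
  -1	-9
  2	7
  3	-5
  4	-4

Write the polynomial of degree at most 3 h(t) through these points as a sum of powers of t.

Build the Lagrange basis polynomials:
L_0(t) = (t - 2)(t - 3)(t - 4) / [-60] = -(1/60)t^3 + (3/20)t^2 - (13/30)t + 2/5
L_1(t) = (t + 1)(t - 3)(t - 4) / [6] = (1/6)t^3 - t^2 + (5/6)t + 2
L_2(t) = (t + 1)(t - 2)(t - 4) / [-4] = -(1/4)t^3 + (5/4)t^2 - (1/2)t - 2
L_3(t) = (t + 1)(t - 2)(t - 3) / [10] = (1/10)t^3 - (2/5)t^2 + (1/10)t + 3/5
h(t) = (-9)·L_0 + 7·L_1 + (-5)·L_2 + (-4)·L_3
  (-9)·L_0(t) = (3/20)t^3 - (27/20)t^2 + (39/10)t - 18/5
  7·L_1(t) = (7/6)t^3 - 7t^2 + (35/6)t + 14
  (-5)·L_2(t) = (5/4)t^3 - (25/4)t^2 + (5/2)t + 10
  (-4)·L_3(t) = -(2/5)t^3 + (8/5)t^2 - (2/5)t - 12/5
Adding term by term: (13/6)t^3 - 13t^2 + (71/6)t + 18

h(t) = (13/6)t^3 - 13t^2 + (71/6)t + 18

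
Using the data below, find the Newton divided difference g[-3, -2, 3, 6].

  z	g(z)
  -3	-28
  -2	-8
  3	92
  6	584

g[-3,-2] = (-8 - (-28)) / (-2 - (-3)) = 20
g[-2,3] = (92 - (-8)) / (3 - (-2)) = 20
g[3,6] = (584 - 92) / (6 - 3) = 164
g[-3,-2,3] = (20 - 20) / (3 - (-3)) = 0
g[-2,3,6] = (164 - 20) / (6 - (-2)) = 18
g[-3,-2,3,6] = (18 - 0) / (6 - (-3)) = 2

2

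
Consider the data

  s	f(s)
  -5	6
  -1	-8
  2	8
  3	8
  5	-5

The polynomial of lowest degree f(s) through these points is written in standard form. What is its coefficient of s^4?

187/10080

Build the Lagrange basis polynomials:
L_0(s) = (s + 1)(s - 2)(s - 3)(s - 5) / [2240] = (1/2240)s^4 - (9/2240)s^3 + (3/320)s^2 + (1/2240)s - 3/224
L_1(s) = (s + 5)(s - 2)(s - 3)(s - 5) / [-288] = -(1/288)s^4 + (5/288)s^3 + (19/288)s^2 - (125/288)s + 25/48
L_2(s) = (s + 5)(s + 1)(s - 3)(s - 5) / [63] = (1/63)s^4 - (2/63)s^3 - (4/9)s^2 + (50/63)s + 25/21
L_3(s) = (s + 5)(s + 1)(s - 2)(s - 5) / [-64] = -(1/64)s^4 + (1/64)s^3 + (27/64)s^2 - (25/64)s - 25/32
L_4(s) = (s + 5)(s + 1)(s - 2)(s - 3) / [360] = (1/360)s^4 + (1/360)s^3 - (19/360)s^2 + (11/360)s + 1/12
f(s) = 6·L_0 + (-8)·L_1 + 8·L_2 + 8·L_3 + (-5)·L_4
Only the coefficient of s^4 is needed; take it from each L_i and combine:
6·(1/2240) + (-8)·(-1/288) + 8·(1/63) + 8·(-1/64) + (-5)·(1/360) = 187/10080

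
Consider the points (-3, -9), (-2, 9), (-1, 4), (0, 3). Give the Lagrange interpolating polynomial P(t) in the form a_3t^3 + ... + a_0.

P(t) = (9/2)t^3 + (31/2)t^2 + 10t + 3

Build the Lagrange basis polynomials:
L_0(t) = (t + 2)(t + 1)t / [-6] = -(1/6)t^3 - (1/2)t^2 - (1/3)t
L_1(t) = (t + 3)(t + 1)t / [2] = (1/2)t^3 + 2t^2 + (3/2)t
L_2(t) = (t + 3)(t + 2)t / [-2] = -(1/2)t^3 - (5/2)t^2 - 3t
L_3(t) = (t + 3)(t + 2)(t + 1) / [6] = (1/6)t^3 + t^2 + (11/6)t + 1
P(t) = (-9)·L_0 + 9·L_1 + 4·L_2 + 3·L_3
  (-9)·L_0(t) = (3/2)t^3 + (9/2)t^2 + 3t
  9·L_1(t) = (9/2)t^3 + 18t^2 + (27/2)t
  4·L_2(t) = -2t^3 - 10t^2 - 12t
  3·L_3(t) = (1/2)t^3 + 3t^2 + (11/2)t + 3
Adding term by term: (9/2)t^3 + (31/2)t^2 + 10t + 3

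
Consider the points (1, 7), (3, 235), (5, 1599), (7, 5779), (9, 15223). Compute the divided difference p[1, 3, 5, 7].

35

p[1,3] = (235 - 7) / (3 - 1) = 114
p[3,5] = (1599 - 235) / (5 - 3) = 682
p[5,7] = (5779 - 1599) / (7 - 5) = 2090
p[1,3,5] = (682 - 114) / (5 - 1) = 142
p[3,5,7] = (2090 - 682) / (7 - 3) = 352
p[1,3,5,7] = (352 - 142) / (7 - 1) = 35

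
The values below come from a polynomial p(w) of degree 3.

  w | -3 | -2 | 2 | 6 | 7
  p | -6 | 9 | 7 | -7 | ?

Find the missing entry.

5/4

The 4 known values determine p uniquely (degree ≤ 3).
L_0(7) = (9)·(5)·(1)/[(-1)·(-5)·(-9)] = -1
L_1(7) = (10)·(5)·(1)/[(1)·(-4)·(-8)] = 25/16
L_2(7) = (10)·(9)·(1)/[(5)·(4)·(-4)] = -9/8
L_3(7) = (10)·(9)·(5)/[(9)·(8)·(4)] = 25/16
Sum: (-6)·(-1) + 9·(25/16) + 7·(-9/8) + (-7)·(25/16) = 5/4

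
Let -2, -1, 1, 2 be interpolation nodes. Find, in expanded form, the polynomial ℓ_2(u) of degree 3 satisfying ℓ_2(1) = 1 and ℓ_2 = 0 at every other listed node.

ℓ_2(u) = (u + 2)(u + 1)(u - 2) / [(3)·(2)·(-1)]
       = (u^3 + u^2 - 4u - 4) / (-6)

ℓ_2(u) = -(1/6)u^3 - (1/6)u^2 + (2/3)u + 2/3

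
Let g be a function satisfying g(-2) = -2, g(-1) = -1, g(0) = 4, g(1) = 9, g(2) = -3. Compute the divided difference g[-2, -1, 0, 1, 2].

-13/24

g[-2,-1] = (-1 - (-2)) / (-1 - (-2)) = 1
g[-1,0] = (4 - (-1)) / (0 - (-1)) = 5
g[0,1] = (9 - 4) / (1 - 0) = 5
g[1,2] = (-3 - 9) / (2 - 1) = -12
g[-2,-1,0] = (5 - 1) / (0 - (-2)) = 2
g[-1,0,1] = (5 - 5) / (1 - (-1)) = 0
g[0,1,2] = (-12 - 5) / (2 - 0) = -17/2
g[-2,-1,0,1] = (0 - 2) / (1 - (-2)) = -2/3
g[-1,0,1,2] = (-17/2 - 0) / (2 - (-1)) = -17/6
g[-2,-1,0,1,2] = (-17/6 - (-2/3)) / (2 - (-2)) = -13/24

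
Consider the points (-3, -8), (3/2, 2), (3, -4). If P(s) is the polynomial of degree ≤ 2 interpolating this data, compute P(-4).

Evaluate each Lagrange basis at s = -4:
L_0(-4) = (-11/2)·(-7)/[(-9/2)·(-6)] = 77/54
L_1(-4) = (-1)·(-7)/[(9/2)·(-3/2)] = -28/27
L_2(-4) = (-1)·(-11/2)/[(6)·(3/2)] = 11/18
Sum: (-8)·(77/54) + 2·(-28/27) + (-4)·(11/18) = -430/27

-430/27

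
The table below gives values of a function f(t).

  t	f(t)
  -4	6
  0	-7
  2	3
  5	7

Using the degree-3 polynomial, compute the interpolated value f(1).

Evaluate each Lagrange basis at t = 1:
L_0(1) = (1)·(-1)·(-4)/[(-4)·(-6)·(-9)] = -1/54
L_1(1) = (5)·(-1)·(-4)/[(4)·(-2)·(-5)] = 1/2
L_2(1) = (5)·(1)·(-4)/[(6)·(2)·(-3)] = 5/9
L_3(1) = (5)·(1)·(-1)/[(9)·(5)·(3)] = -1/27
Sum: 6·(-1/54) + (-7)·(1/2) + 3·(5/9) + 7·(-1/27) = -119/54

-119/54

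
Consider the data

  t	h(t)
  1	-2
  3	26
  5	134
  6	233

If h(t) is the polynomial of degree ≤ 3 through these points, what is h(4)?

67

Using Newton's divided-difference form:
h[1,3] = (26 - (-2)) / (3 - 1) = 14
h[3,5] = (134 - 26) / (5 - 3) = 54
h[5,6] = (233 - 134) / (6 - 5) = 99
h[1,3,5] = (54 - 14) / (5 - 1) = 10
h[3,5,6] = (99 - 54) / (6 - 3) = 15
h[1,3,5,6] = (15 - 10) / (6 - 1) = 1
h(4) = -2 + 14·(3) + 10·(3)·(1) + 1·(3)·(1)·(-1) = 67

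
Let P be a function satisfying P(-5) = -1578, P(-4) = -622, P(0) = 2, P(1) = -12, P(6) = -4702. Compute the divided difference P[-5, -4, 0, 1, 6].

-3

P[-5,-4] = (-622 - (-1578)) / (-4 - (-5)) = 956
P[-4,0] = (2 - (-622)) / (0 - (-4)) = 156
P[0,1] = (-12 - 2) / (1 - 0) = -14
P[1,6] = (-4702 - (-12)) / (6 - 1) = -938
P[-5,-4,0] = (156 - 956) / (0 - (-5)) = -160
P[-4,0,1] = (-14 - 156) / (1 - (-4)) = -34
P[0,1,6] = (-938 - (-14)) / (6 - 0) = -154
P[-5,-4,0,1] = (-34 - (-160)) / (1 - (-5)) = 21
P[-4,0,1,6] = (-154 - (-34)) / (6 - (-4)) = -12
P[-5,-4,0,1,6] = (-12 - 21) / (6 - (-5)) = -3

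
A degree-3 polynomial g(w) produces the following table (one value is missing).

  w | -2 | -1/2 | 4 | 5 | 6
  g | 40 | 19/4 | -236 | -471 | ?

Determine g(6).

The 4 known values determine g uniquely (degree ≤ 3).
L_0(6) = (13/2)·(2)·(1)/[(-3/2)·(-6)·(-7)] = -13/63
L_1(6) = (8)·(2)·(1)/[(3/2)·(-9/2)·(-11/2)] = 128/297
L_2(6) = (8)·(13/2)·(1)/[(6)·(9/2)·(-1)] = -52/27
L_3(6) = (8)·(13/2)·(2)/[(7)·(11/2)·(1)] = 208/77
Sum: 40·(-13/63) + 19/4·(128/297) + (-236)·(-52/27) + (-471)·(208/77) = -824

-824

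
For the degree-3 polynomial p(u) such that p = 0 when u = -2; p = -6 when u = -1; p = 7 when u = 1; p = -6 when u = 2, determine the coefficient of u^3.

-8/3

L_0(u) = (u + 1)(u - 1)(u - 2) / [-12] = -(1/12)u^3 + (1/6)u^2 + (1/12)u - 1/6
L_1(u) = (u + 2)(u - 1)(u - 2) / [6] = (1/6)u^3 - (1/6)u^2 - (2/3)u + 2/3
L_2(u) = (u + 2)(u + 1)(u - 2) / [-6] = -(1/6)u^3 - (1/6)u^2 + (2/3)u + 2/3
L_3(u) = (u + 2)(u + 1)(u - 1) / [12] = (1/12)u^3 + (1/6)u^2 - (1/12)u - 1/6
p(u) = 0·L_0 + (-6)·L_1 + 7·L_2 + (-6)·L_3
Only the coefficient of u^3 is needed; take it from each L_i and combine:
0·(-1/12) + (-6)·(1/6) + 7·(-1/6) + (-6)·(1/12) = -8/3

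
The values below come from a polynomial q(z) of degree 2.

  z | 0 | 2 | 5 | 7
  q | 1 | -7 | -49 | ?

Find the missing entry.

-97

The 3 known values determine q uniquely (degree ≤ 2).
Evaluate each Lagrange basis at z = 7:
L_0(7) = (5)·(2)/[(-2)·(-5)] = 1
L_1(7) = (7)·(2)/[(2)·(-3)] = -7/3
L_2(7) = (7)·(5)/[(5)·(3)] = 7/3
Sum: 1·(1) + (-7)·(-7/3) + (-49)·(7/3) = -97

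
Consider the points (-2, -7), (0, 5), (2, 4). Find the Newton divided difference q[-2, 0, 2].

q[-2,0] = (5 - (-7)) / (0 - (-2)) = 6
q[0,2] = (4 - 5) / (2 - 0) = -1/2
q[-2,0,2] = (-1/2 - 6) / (2 - (-2)) = -13/8

-13/8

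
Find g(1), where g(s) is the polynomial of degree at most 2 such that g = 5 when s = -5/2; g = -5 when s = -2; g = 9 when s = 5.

Using Newton's divided-difference form:
g[-5/2,-2] = (-5 - 5) / (-2 - (-5/2)) = -20
g[-2,5] = (9 - (-5)) / (5 - (-2)) = 2
g[-5/2,-2,5] = (2 - (-20)) / (5 - (-5/2)) = 44/15
g(1) = 5 + (-20)·(7/2) + (44/15)·(7/2)·(3) = -171/5

-171/5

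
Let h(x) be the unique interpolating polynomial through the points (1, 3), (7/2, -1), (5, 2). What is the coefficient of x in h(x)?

-113/20

L_0(x) = (x - 7/2)(x - 5) / [10] = (1/10)x^2 - (17/20)x + 7/4
L_1(x) = (x - 1)(x - 5) / [-15/4] = -(4/15)x^2 + (8/5)x - 4/3
L_2(x) = (x - 1)(x - 7/2) / [6] = (1/6)x^2 - (3/4)x + 7/12
h(x) = 3·L_0 + (-1)·L_1 + 2·L_2
Only the coefficient of x is needed; take it from each L_i and combine:
3·(-17/20) + (-1)·(8/5) + 2·(-3/4) = -113/20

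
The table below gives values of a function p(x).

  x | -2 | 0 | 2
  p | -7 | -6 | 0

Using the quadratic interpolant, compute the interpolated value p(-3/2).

-231/32

L_0(-3/2) = (-3/2)·(-7/2)/[(-2)·(-4)] = 21/32
L_1(-3/2) = (1/2)·(-7/2)/[(2)·(-2)] = 7/16
L_2(-3/2) = (1/2)·(-3/2)/[(4)·(2)] = -3/32
Sum: (-7)·(21/32) + (-6)·(7/16) + 0 = -231/32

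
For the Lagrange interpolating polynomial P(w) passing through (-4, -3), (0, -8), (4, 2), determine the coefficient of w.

5/8

L_0(w) = w(w - 4) / [32] = (1/32)w^2 - (1/8)w
L_1(w) = (w + 4)(w - 4) / [-16] = -(1/16)w^2 + 1
L_2(w) = (w + 4)w / [32] = (1/32)w^2 + (1/8)w
P(w) = (-3)·L_0 + (-8)·L_1 + 2·L_2
Only the coefficient of w is needed; take it from each L_i and combine:
(-3)·(-1/8) + (-8)·(0) + 2·(1/8) = 5/8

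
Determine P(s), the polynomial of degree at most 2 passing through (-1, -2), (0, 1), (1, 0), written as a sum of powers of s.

P(s) = -2s^2 + s + 1

Newton's divided differences:
P[-1,0] = (1 - (-2)) / (0 - (-1)) = 3
P[0,1] = (0 - 1) / (1 - 0) = -1
P[-1,0,1] = (-1 - 3) / (1 - (-1)) = -2
P(s) = -2 + 3·(s + 1) + (-2)·(s + 1)s
Expanding: P(s) = -2s^2 + s + 1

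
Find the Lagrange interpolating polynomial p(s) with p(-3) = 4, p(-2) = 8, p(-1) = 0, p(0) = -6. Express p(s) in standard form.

p(s) = (7/3)s^3 + 8s^2 - (1/3)s - 6

L_0(s) = (s + 2)(s + 1)s / [-6] = -(1/6)s^3 - (1/2)s^2 - (1/3)s
L_1(s) = (s + 3)(s + 1)s / [2] = (1/2)s^3 + 2s^2 + (3/2)s
L_2(s) = (s + 3)(s + 2)s / [-2] = -(1/2)s^3 - (5/2)s^2 - 3s
L_3(s) = (s + 3)(s + 2)(s + 1) / [6] = (1/6)s^3 + s^2 + (11/6)s + 1
p(s) = 4·L_0 + 8·L_1 + 0·L_2 + (-6)·L_3
  4·L_0(s) = -(2/3)s^3 - 2s^2 - (4/3)s
  8·L_1(s) = 4s^3 + 16s^2 + 12s
  0·L_2(s) = 0
  (-6)·L_3(s) = -s^3 - 6s^2 - 11s - 6
Adding term by term: (7/3)s^3 + 8s^2 - (1/3)s - 6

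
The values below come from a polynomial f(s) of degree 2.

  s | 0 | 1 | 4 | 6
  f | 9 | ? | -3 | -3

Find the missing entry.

9/2

The 3 known values determine f uniquely (degree ≤ 2).
L_0(1) = (-3)·(-5)/[(-4)·(-6)] = 5/8
L_1(1) = (1)·(-5)/[(4)·(-2)] = 5/8
L_2(1) = (1)·(-3)/[(6)·(2)] = -1/4
Sum: 9·(5/8) + (-3)·(5/8) + (-3)·(-1/4) = 9/2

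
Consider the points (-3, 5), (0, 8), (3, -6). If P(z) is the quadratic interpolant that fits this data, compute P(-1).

80/9

Evaluate each Lagrange basis at z = -1:
L_0(-1) = (-1)·(-4)/[(-3)·(-6)] = 2/9
L_1(-1) = (2)·(-4)/[(3)·(-3)] = 8/9
L_2(-1) = (2)·(-1)/[(6)·(3)] = -1/9
Sum: 5·(2/9) + 8·(8/9) + (-6)·(-1/9) = 80/9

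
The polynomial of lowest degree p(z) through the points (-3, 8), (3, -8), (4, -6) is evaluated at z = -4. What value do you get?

L_0(-4) = (-7)·(-8)/[(-6)·(-7)] = 4/3
L_1(-4) = (-1)·(-8)/[(6)·(-1)] = -4/3
L_2(-4) = (-1)·(-7)/[(7)·(1)] = 1
Sum: 8·(4/3) + (-8)·(-4/3) + (-6)·(1) = 46/3

46/3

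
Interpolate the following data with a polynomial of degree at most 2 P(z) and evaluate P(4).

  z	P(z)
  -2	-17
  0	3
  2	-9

Evaluate each Lagrange basis at z = 4:
L_0(4) = (4)·(2)/[(-2)·(-4)] = 1
L_1(4) = (6)·(2)/[(2)·(-2)] = -3
L_2(4) = (6)·(4)/[(4)·(2)] = 3
Sum: (-17)·(1) + 3·(-3) + (-9)·(3) = -53

-53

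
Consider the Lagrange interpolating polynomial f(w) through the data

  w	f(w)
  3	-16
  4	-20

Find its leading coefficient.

The leading coefficient equals the top divided difference f[3,4].
f[3,4] = (-20 - (-16)) / (4 - 3) = -4

-4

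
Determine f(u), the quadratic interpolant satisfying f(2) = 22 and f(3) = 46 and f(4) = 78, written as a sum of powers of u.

f(u) = 4u^2 + 4u - 2

Build the Lagrange basis polynomials:
L_0(u) = (u - 3)(u - 4) / [2] = (1/2)u^2 - (7/2)u + 6
L_1(u) = (u - 2)(u - 4) / [-1] = -u^2 + 6u - 8
L_2(u) = (u - 2)(u - 3) / [2] = (1/2)u^2 - (5/2)u + 3
f(u) = 22·L_0 + 46·L_1 + 78·L_2
  22·L_0(u) = 11u^2 - 77u + 132
  46·L_1(u) = -46u^2 + 276u - 368
  78·L_2(u) = 39u^2 - 195u + 234
Adding term by term: 4u^2 + 4u - 2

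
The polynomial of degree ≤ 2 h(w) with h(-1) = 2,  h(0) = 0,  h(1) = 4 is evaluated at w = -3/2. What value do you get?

Evaluate each Lagrange basis at w = -3/2:
L_0(-3/2) = (-3/2)·(-5/2)/[(-1)·(-2)] = 15/8
L_1(-3/2) = (-1/2)·(-5/2)/[(1)·(-1)] = -5/4
L_2(-3/2) = (-1/2)·(-3/2)/[(2)·(1)] = 3/8
Sum: 2·(15/8) + 0 + 4·(3/8) = 21/4

21/4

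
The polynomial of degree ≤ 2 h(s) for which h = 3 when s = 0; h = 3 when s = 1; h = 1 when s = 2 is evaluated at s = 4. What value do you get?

Using Newton's divided-difference form:
h[0,1] = (3 - 3) / (1 - 0) = 0
h[1,2] = (1 - 3) / (2 - 1) = -2
h[0,1,2] = (-2 - 0) / (2 - 0) = -1
h(4) = 3 + 0·(4) + (-1)·(4)·(3) = -9

-9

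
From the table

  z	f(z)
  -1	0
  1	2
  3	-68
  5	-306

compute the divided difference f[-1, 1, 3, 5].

f[-1,1] = (2 - 0) / (1 - (-1)) = 1
f[1,3] = (-68 - 2) / (3 - 1) = -35
f[3,5] = (-306 - (-68)) / (5 - 3) = -119
f[-1,1,3] = (-35 - 1) / (3 - (-1)) = -9
f[1,3,5] = (-119 - (-35)) / (5 - 1) = -21
f[-1,1,3,5] = (-21 - (-9)) / (5 - (-1)) = -2

-2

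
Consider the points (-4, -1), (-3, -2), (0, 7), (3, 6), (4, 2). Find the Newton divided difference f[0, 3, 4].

f[0,3] = (6 - 7) / (3 - 0) = -1/3
f[3,4] = (2 - 6) / (4 - 3) = -4
f[0,3,4] = (-4 - (-1/3)) / (4 - 0) = -11/12

-11/12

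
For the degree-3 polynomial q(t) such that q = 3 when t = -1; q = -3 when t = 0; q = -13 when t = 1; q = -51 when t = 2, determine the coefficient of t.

Build the Lagrange basis polynomials:
L_0(t) = t(t - 1)(t - 2) / [-6] = -(1/6)t^3 + (1/2)t^2 - (1/3)t
L_1(t) = (t + 1)(t - 1)(t - 2) / [2] = (1/2)t^3 - t^2 - (1/2)t + 1
L_2(t) = (t + 1)t(t - 2) / [-2] = -(1/2)t^3 + (1/2)t^2 + t
L_3(t) = (t + 1)t(t - 1) / [6] = (1/6)t^3 - (1/6)t
q(t) = 3·L_0 + (-3)·L_1 + (-13)·L_2 + (-51)·L_3
Only the coefficient of t is needed; take it from each L_i and combine:
3·(-1/3) + (-3)·(-1/2) + (-13)·(1) + (-51)·(-1/6) = -4

-4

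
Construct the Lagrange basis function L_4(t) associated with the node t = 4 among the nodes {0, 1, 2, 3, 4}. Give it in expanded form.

L_4(t) = (1/24)t^4 - (1/4)t^3 + (11/24)t^2 - (1/4)t

L_4(t) = t(t - 1)(t - 2)(t - 3) / [(4)·(3)·(2)·(1)]
       = (t^4 - 6t^3 + 11t^2 - 6t) / (24)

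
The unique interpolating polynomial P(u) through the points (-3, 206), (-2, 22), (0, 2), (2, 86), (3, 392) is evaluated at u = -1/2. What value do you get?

Evaluate each Lagrange basis at u = -1/2:
L_0(-1/2) = (3/2)·(-1/2)·(-5/2)·(-7/2)/[(-1)·(-3)·(-5)·(-6)] = -7/96
L_1(-1/2) = (5/2)·(-1/2)·(-5/2)·(-7/2)/[(1)·(-2)·(-4)·(-5)] = 35/128
L_2(-1/2) = (5/2)·(3/2)·(-5/2)·(-7/2)/[(3)·(2)·(-2)·(-3)] = 175/192
L_3(-1/2) = (5/2)·(3/2)·(-1/2)·(-7/2)/[(5)·(4)·(2)·(-1)] = -21/128
L_4(-1/2) = (5/2)·(3/2)·(-1/2)·(-5/2)/[(6)·(5)·(3)·(1)] = 5/96
Sum: 206·(-7/96) + 22·(35/128) + 2·(175/192) + 86·(-21/128) + 392·(5/96) = -7/8

-7/8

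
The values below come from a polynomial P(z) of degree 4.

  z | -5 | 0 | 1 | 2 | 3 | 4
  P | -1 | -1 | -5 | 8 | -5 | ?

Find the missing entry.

The 5 known values determine P uniquely (degree ≤ 4).
Evaluate each Lagrange basis at z = 4:
L_0(4) = (4)·(3)·(2)·(1)/[(-5)·(-6)·(-7)·(-8)] = 1/70
L_1(4) = (9)·(3)·(2)·(1)/[(5)·(-1)·(-2)·(-3)] = -9/5
L_2(4) = (9)·(4)·(2)·(1)/[(6)·(1)·(-1)·(-2)] = 6
L_3(4) = (9)·(4)·(3)·(1)/[(7)·(2)·(1)·(-1)] = -54/7
L_4(4) = (9)·(4)·(3)·(2)/[(8)·(3)·(2)·(1)] = 9/2
Sum: (-1)·(1/70) + (-1)·(-9/5) + (-5)·(6) + 8·(-54/7) + (-5)·(9/2) = -787/7

-787/7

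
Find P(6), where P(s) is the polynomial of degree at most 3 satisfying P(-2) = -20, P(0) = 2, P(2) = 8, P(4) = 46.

164

L_0(6) = (6)·(4)·(2)/[(-2)·(-4)·(-6)] = -1
L_1(6) = (8)·(4)·(2)/[(2)·(-2)·(-4)] = 4
L_2(6) = (8)·(6)·(2)/[(4)·(2)·(-2)] = -6
L_3(6) = (8)·(6)·(4)/[(6)·(4)·(2)] = 4
Sum: (-20)·(-1) + 2·(4) + 8·(-6) + 46·(4) = 164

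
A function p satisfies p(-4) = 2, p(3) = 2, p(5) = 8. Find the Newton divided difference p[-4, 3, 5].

1/3

p[-4,3] = (2 - 2) / (3 - (-4)) = 0
p[3,5] = (8 - 2) / (5 - 3) = 3
p[-4,3,5] = (3 - 0) / (5 - (-4)) = 1/3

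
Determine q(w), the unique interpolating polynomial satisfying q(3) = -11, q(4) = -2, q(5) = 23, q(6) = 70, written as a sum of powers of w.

Newton's divided differences:
q[3,4] = (-2 - (-11)) / (4 - 3) = 9
q[4,5] = (23 - (-2)) / (5 - 4) = 25
q[5,6] = (70 - 23) / (6 - 5) = 47
q[3,4,5] = (25 - 9) / (5 - 3) = 8
q[4,5,6] = (47 - 25) / (6 - 4) = 11
q[3,4,5,6] = (11 - 8) / (6 - 3) = 1
q(w) = -11 + 9·(w - 3) + 8·(w - 3)(w - 4) + 1·(w - 3)(w - 4)(w - 5)
Expanding: q(w) = w^3 - 4w^2 - 2

q(w) = w^3 - 4w^2 - 2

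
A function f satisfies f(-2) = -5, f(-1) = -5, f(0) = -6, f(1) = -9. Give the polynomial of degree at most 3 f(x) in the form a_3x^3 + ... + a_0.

L_0(x) = (x + 1)x(x - 1) / [-6] = -(1/6)x^3 + (1/6)x
L_1(x) = (x + 2)x(x - 1) / [2] = (1/2)x^3 + (1/2)x^2 - x
L_2(x) = (x + 2)(x + 1)(x - 1) / [-2] = -(1/2)x^3 - x^2 + (1/2)x + 1
L_3(x) = (x + 2)(x + 1)x / [6] = (1/6)x^3 + (1/2)x^2 + (1/3)x
f(x) = (-5)·L_0 + (-5)·L_1 + (-6)·L_2 + (-9)·L_3
  (-5)·L_0(x) = (5/6)x^3 - (5/6)x
  (-5)·L_1(x) = -(5/2)x^3 - (5/2)x^2 + 5x
  (-6)·L_2(x) = 3x^3 + 6x^2 - 3x - 6
  (-9)·L_3(x) = -(3/2)x^3 - (9/2)x^2 - 3x
Adding term by term: -(1/6)x^3 - x^2 - (11/6)x - 6

f(x) = -(1/6)x^3 - x^2 - (11/6)x - 6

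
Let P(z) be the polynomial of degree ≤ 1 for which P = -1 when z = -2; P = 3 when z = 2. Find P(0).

1

Evaluate each Lagrange basis at z = 0:
L_0(0) = (-2)/[(-4)] = 1/2
L_1(0) = (2)/[(4)] = 1/2
Sum: (-1)·(1/2) + 3·(1/2) = 1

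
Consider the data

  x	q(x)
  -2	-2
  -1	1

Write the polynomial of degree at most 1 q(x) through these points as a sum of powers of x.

q(x) = 3x + 4

Build the Lagrange basis polynomials:
L_0(x) = (x + 1) / [-1] = -x - 1
L_1(x) = (x + 2) / [1] = x + 2
q(x) = (-2)·L_0 + 1·L_1
  (-2)·L_0(x) = 2x + 2
  1·L_1(x) = x + 2
Adding term by term: 3x + 4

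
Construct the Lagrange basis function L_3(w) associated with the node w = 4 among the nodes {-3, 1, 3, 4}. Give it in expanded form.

L_3(w) = (1/21)w^3 - (1/21)w^2 - (3/7)w + 3/7

L_3(w) = (w + 3)(w - 1)(w - 3) / [(7)·(3)·(1)]
       = (w^3 - w^2 - 9w + 9) / (21)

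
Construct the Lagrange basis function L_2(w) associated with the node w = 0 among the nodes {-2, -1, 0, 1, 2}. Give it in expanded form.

L_2(w) = (w + 2)(w + 1)(w - 1)(w - 2) / [(2)·(1)·(-1)·(-2)]
       = (w^4 - 5w^2 + 4) / (4)

L_2(w) = (1/4)w^4 - (5/4)w^2 + 1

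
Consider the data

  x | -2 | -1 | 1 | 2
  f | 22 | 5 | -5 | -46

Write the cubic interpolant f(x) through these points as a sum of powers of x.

L_0(x) = (x + 1)(x - 1)(x - 2) / [-12] = -(1/12)x^3 + (1/6)x^2 + (1/12)x - 1/6
L_1(x) = (x + 2)(x - 1)(x - 2) / [6] = (1/6)x^3 - (1/6)x^2 - (2/3)x + 2/3
L_2(x) = (x + 2)(x + 1)(x - 2) / [-6] = -(1/6)x^3 - (1/6)x^2 + (2/3)x + 2/3
L_3(x) = (x + 2)(x + 1)(x - 1) / [12] = (1/12)x^3 + (1/6)x^2 - (1/12)x - 1/6
f(x) = 22·L_0 + 5·L_1 + (-5)·L_2 + (-46)·L_3
  22·L_0(x) = -(11/6)x^3 + (11/3)x^2 + (11/6)x - 11/3
  5·L_1(x) = (5/6)x^3 - (5/6)x^2 - (10/3)x + 10/3
  (-5)·L_2(x) = (5/6)x^3 + (5/6)x^2 - (10/3)x - 10/3
  (-46)·L_3(x) = -(23/6)x^3 - (23/3)x^2 + (23/6)x + 23/3
Adding term by term: -4x^3 - 4x^2 - x + 4

f(x) = -4x^3 - 4x^2 - x + 4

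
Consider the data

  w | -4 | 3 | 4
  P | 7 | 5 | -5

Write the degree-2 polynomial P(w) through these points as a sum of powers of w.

P(w) = -(17/14)w^2 - (3/2)w + 143/7

Build the Lagrange basis polynomials:
L_0(w) = (w - 3)(w - 4) / [56] = (1/56)w^2 - (1/8)w + 3/14
L_1(w) = (w + 4)(w - 4) / [-7] = -(1/7)w^2 + 16/7
L_2(w) = (w + 4)(w - 3) / [8] = (1/8)w^2 + (1/8)w - 3/2
P(w) = 7·L_0 + 5·L_1 + (-5)·L_2
  7·L_0(w) = (1/8)w^2 - (7/8)w + 3/2
  5·L_1(w) = -(5/7)w^2 + 80/7
  (-5)·L_2(w) = -(5/8)w^2 - (5/8)w + 15/2
Adding term by term: -(17/14)w^2 - (3/2)w + 143/7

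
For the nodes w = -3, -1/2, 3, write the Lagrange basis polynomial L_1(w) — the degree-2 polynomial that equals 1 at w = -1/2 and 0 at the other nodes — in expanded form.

L_1(w) = (w + 3)(w - 3) / [(5/2)·(-7/2)]
       = (w^2 - 9) / (-35/4)

L_1(w) = -(4/35)w^2 + 36/35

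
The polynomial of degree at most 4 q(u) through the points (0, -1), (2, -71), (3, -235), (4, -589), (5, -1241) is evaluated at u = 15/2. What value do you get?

Evaluate each Lagrange basis at u = 15/2:
L_0(15/2) = (11/2)·(9/2)·(7/2)·(5/2)/[(-2)·(-3)·(-4)·(-5)] = 231/128
L_1(15/2) = (15/2)·(9/2)·(7/2)·(5/2)/[(2)·(-1)·(-2)·(-3)] = -1575/64
L_2(15/2) = (15/2)·(11/2)·(7/2)·(5/2)/[(3)·(1)·(-1)·(-2)] = 1925/32
L_3(15/2) = (15/2)·(11/2)·(9/2)·(5/2)/[(4)·(2)·(1)·(-1)] = -7425/128
L_4(15/2) = (15/2)·(11/2)·(9/2)·(7/2)/[(5)·(3)·(2)·(1)] = 693/32
Sum: (-1)·(231/128) + (-71)·(-1575/64) + (-235)·(1925/32) + (-589)·(-7425/128) + (-1241)·(693/32) = -81601/16

-81601/16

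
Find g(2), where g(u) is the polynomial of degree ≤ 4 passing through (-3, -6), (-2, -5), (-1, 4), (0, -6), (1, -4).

99

Evaluate each Lagrange basis at u = 2:
L_0(2) = (4)·(3)·(2)·(1)/[(-1)·(-2)·(-3)·(-4)] = 1
L_1(2) = (5)·(3)·(2)·(1)/[(1)·(-1)·(-2)·(-3)] = -5
L_2(2) = (5)·(4)·(2)·(1)/[(2)·(1)·(-1)·(-2)] = 10
L_3(2) = (5)·(4)·(3)·(1)/[(3)·(2)·(1)·(-1)] = -10
L_4(2) = (5)·(4)·(3)·(2)/[(4)·(3)·(2)·(1)] = 5
Sum: (-6)·(1) + (-5)·(-5) + 4·(10) + (-6)·(-10) + (-4)·(5) = 99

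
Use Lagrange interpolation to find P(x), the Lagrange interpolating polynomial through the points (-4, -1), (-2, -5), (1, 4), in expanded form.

Build the Lagrange basis polynomials:
L_0(x) = (x + 2)(x - 1) / [10] = (1/10)x^2 + (1/10)x - 1/5
L_1(x) = (x + 4)(x - 1) / [-6] = -(1/6)x^2 - (1/2)x + 2/3
L_2(x) = (x + 4)(x + 2) / [15] = (1/15)x^2 + (2/5)x + 8/15
P(x) = (-1)·L_0 + (-5)·L_1 + 4·L_2
  (-1)·L_0(x) = -(1/10)x^2 - (1/10)x + 1/5
  (-5)·L_1(x) = (5/6)x^2 + (5/2)x - 10/3
  4·L_2(x) = (4/15)x^2 + (8/5)x + 32/15
Adding term by term: x^2 + 4x - 1

P(x) = x^2 + 4x - 1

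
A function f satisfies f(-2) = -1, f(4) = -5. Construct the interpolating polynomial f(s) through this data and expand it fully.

Build the Lagrange basis polynomials:
L_0(s) = (s - 4) / [-6] = -(1/6)s + 2/3
L_1(s) = (s + 2) / [6] = (1/6)s + 1/3
f(s) = (-1)·L_0 + (-5)·L_1
  (-1)·L_0(s) = (1/6)s - 2/3
  (-5)·L_1(s) = -(5/6)s - 5/3
Adding term by term: -(2/3)s - 7/3

f(s) = -(2/3)s - 7/3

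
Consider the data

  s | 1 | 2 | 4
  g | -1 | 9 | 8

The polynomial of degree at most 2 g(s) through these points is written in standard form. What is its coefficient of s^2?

-7/2

L_0(s) = (s - 2)(s - 4) / [3] = (1/3)s^2 - 2s + 8/3
L_1(s) = (s - 1)(s - 4) / [-2] = -(1/2)s^2 + (5/2)s - 2
L_2(s) = (s - 1)(s - 2) / [6] = (1/6)s^2 - (1/2)s + 1/3
g(s) = (-1)·L_0 + 9·L_1 + 8·L_2
Only the coefficient of s^2 is needed; take it from each L_i and combine:
(-1)·(1/3) + 9·(-1/2) + 8·(1/6) = -7/2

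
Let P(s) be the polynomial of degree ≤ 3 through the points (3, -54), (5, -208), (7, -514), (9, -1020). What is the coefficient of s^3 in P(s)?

-1

L_0(s) = (s - 5)(s - 7)(s - 9) / [-48] = -(1/48)s^3 + (7/16)s^2 - (143/48)s + 105/16
L_1(s) = (s - 3)(s - 7)(s - 9) / [16] = (1/16)s^3 - (19/16)s^2 + (111/16)s - 189/16
L_2(s) = (s - 3)(s - 5)(s - 9) / [-16] = -(1/16)s^3 + (17/16)s^2 - (87/16)s + 135/16
L_3(s) = (s - 3)(s - 5)(s - 7) / [48] = (1/48)s^3 - (5/16)s^2 + (71/48)s - 35/16
P(s) = (-54)·L_0 + (-208)·L_1 + (-514)·L_2 + (-1020)·L_3
Only the coefficient of s^3 is needed; take it from each L_i and combine:
(-54)·(-1/48) + (-208)·(1/16) + (-514)·(-1/16) + (-1020)·(1/48) = -1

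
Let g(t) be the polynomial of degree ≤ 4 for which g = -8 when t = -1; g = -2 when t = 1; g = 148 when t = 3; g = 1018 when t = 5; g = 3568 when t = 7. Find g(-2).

-32

Using Newton's divided-difference form:
g[-1,1] = (-2 - (-8)) / (1 - (-1)) = 3
g[1,3] = (148 - (-2)) / (3 - 1) = 75
g[3,5] = (1018 - 148) / (5 - 3) = 435
g[5,7] = (3568 - 1018) / (7 - 5) = 1275
g[-1,1,3] = (75 - 3) / (3 - (-1)) = 18
g[1,3,5] = (435 - 75) / (5 - 1) = 90
g[3,5,7] = (1275 - 435) / (7 - 3) = 210
g[-1,1,3,5] = (90 - 18) / (5 - (-1)) = 12
g[1,3,5,7] = (210 - 90) / (7 - 1) = 20
g[-1,1,3,5,7] = (20 - 12) / (7 - (-1)) = 1
g(-2) = -8 + 3·(-1) + 18·(-1)·(-3) + 12·(-1)·(-3)·(-5) + 1·(-1)·(-3)·(-5)·(-7) = -32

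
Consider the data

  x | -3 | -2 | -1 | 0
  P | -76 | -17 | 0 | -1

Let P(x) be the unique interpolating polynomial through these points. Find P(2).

Evaluate each Lagrange basis at x = 2:
L_0(2) = (4)·(3)·(2)/[(-1)·(-2)·(-3)] = -4
L_1(2) = (5)·(3)·(2)/[(1)·(-1)·(-2)] = 15
L_2(2) = (5)·(4)·(2)/[(2)·(1)·(-1)] = -20
L_3(2) = (5)·(4)·(3)/[(3)·(2)·(1)] = 10
Sum: (-76)·(-4) + (-17)·(15) + 0 + (-1)·(10) = 39

39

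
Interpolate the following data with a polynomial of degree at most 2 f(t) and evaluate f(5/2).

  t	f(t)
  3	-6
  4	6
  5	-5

Using Newton's divided-difference form:
f[3,4] = (6 - (-6)) / (4 - 3) = 12
f[4,5] = (-5 - 6) / (5 - 4) = -11
f[3,4,5] = (-11 - 12) / (5 - 3) = -23/2
f(5/2) = -6 + 12·(-1/2) + (-23/2)·(-1/2)·(-3/2) = -165/8

-165/8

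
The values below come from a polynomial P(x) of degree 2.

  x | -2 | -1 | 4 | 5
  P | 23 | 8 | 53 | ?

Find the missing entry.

The 3 known values determine P uniquely (degree ≤ 2).
Evaluate each Lagrange basis at x = 5:
L_0(5) = (6)·(1)/[(-1)·(-6)] = 1
L_1(5) = (7)·(1)/[(1)·(-5)] = -7/5
L_2(5) = (7)·(6)/[(6)·(5)] = 7/5
Sum: 23·(1) + 8·(-7/5) + 53·(7/5) = 86

86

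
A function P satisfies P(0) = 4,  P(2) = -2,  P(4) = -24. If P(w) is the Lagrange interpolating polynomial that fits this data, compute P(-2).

Evaluate each Lagrange basis at w = -2:
L_0(-2) = (-4)·(-6)/[(-2)·(-4)] = 3
L_1(-2) = (-2)·(-6)/[(2)·(-2)] = -3
L_2(-2) = (-2)·(-4)/[(4)·(2)] = 1
Sum: 4·(3) + (-2)·(-3) + (-24)·(1) = -6

-6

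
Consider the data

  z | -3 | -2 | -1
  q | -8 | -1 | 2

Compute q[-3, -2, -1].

q[-3,-2] = (-1 - (-8)) / (-2 - (-3)) = 7
q[-2,-1] = (2 - (-1)) / (-1 - (-2)) = 3
q[-3,-2,-1] = (3 - 7) / (-1 - (-3)) = -2

-2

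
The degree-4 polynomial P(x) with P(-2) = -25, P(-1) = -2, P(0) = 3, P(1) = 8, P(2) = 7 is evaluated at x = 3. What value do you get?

Using Newton's divided-difference form:
P[-2,-1] = (-2 - (-25)) / (-1 - (-2)) = 23
P[-1,0] = (3 - (-2)) / (0 - (-1)) = 5
P[0,1] = (8 - 3) / (1 - 0) = 5
P[1,2] = (7 - 8) / (2 - 1) = -1
P[-2,-1,0] = (5 - 23) / (0 - (-2)) = -9
P[-1,0,1] = (5 - 5) / (1 - (-1)) = 0
P[0,1,2] = (-1 - 5) / (2 - 0) = -3
P[-2,-1,0,1] = (0 - (-9)) / (1 - (-2)) = 3
P[-1,0,1,2] = (-3 - 0) / (2 - (-1)) = -1
P[-2,-1,0,1,2] = (-1 - 3) / (2 - (-2)) = -1
P(3) = -25 + 23·(5) + (-9)·(5)·(4) + 3·(5)·(4)·(3) + (-1)·(5)·(4)·(3)·(2) = -30

-30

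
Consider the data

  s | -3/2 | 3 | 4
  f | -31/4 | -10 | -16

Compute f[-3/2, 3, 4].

-1

f[-3/2,3] = (-10 - (-31/4)) / (3 - (-3/2)) = -1/2
f[3,4] = (-16 - (-10)) / (4 - 3) = -6
f[-3/2,3,4] = (-6 - (-1/2)) / (4 - (-3/2)) = -1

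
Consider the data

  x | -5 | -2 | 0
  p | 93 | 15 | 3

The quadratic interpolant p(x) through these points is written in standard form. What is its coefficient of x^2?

The leading coefficient equals the top divided difference p[-5,-2,0].
p[-5,-2] = (15 - 93) / (-2 - (-5)) = -26
p[-2,0] = (3 - 15) / (0 - (-2)) = -6
p[-5,-2,0] = (-6 - (-26)) / (0 - (-5)) = 4

4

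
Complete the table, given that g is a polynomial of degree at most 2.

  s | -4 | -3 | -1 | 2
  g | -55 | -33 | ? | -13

The 3 known values determine g uniquely (degree ≤ 2).
L_0(-1) = (2)·(-3)/[(-1)·(-6)] = -1
L_1(-1) = (3)·(-3)/[(1)·(-5)] = 9/5
L_2(-1) = (3)·(2)/[(6)·(5)] = 1/5
Sum: (-55)·(-1) + (-33)·(9/5) + (-13)·(1/5) = -7

-7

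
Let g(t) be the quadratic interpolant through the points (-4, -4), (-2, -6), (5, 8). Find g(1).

Using Newton's divided-difference form:
g[-4,-2] = (-6 - (-4)) / (-2 - (-4)) = -1
g[-2,5] = (8 - (-6)) / (5 - (-2)) = 2
g[-4,-2,5] = (2 - (-1)) / (5 - (-4)) = 1/3
g(1) = -4 + (-1)·(5) + (1/3)·(5)·(3) = -4

-4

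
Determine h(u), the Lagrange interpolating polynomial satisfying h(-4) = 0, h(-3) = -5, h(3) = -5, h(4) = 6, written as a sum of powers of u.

h(u) = (3/28)u^3 + (8/7)u^2 - (27/28)u - 107/7

L_0(u) = (u + 3)(u - 3)(u - 4) / [-56] = -(1/56)u^3 + (1/14)u^2 + (9/56)u - 9/14
L_1(u) = (u + 4)(u - 3)(u - 4) / [42] = (1/42)u^3 - (1/14)u^2 - (8/21)u + 8/7
L_2(u) = (u + 4)(u + 3)(u - 4) / [-42] = -(1/42)u^3 - (1/14)u^2 + (8/21)u + 8/7
L_3(u) = (u + 4)(u + 3)(u - 3) / [56] = (1/56)u^3 + (1/14)u^2 - (9/56)u - 9/14
h(u) = 0·L_0 + (-5)·L_1 + (-5)·L_2 + 6·L_3
  0·L_0(u) = 0
  (-5)·L_1(u) = -(5/42)u^3 + (5/14)u^2 + (40/21)u - 40/7
  (-5)·L_2(u) = (5/42)u^3 + (5/14)u^2 - (40/21)u - 40/7
  6·L_3(u) = (3/28)u^3 + (3/7)u^2 - (27/28)u - 27/7
Adding term by term: (3/28)u^3 + (8/7)u^2 - (27/28)u - 107/7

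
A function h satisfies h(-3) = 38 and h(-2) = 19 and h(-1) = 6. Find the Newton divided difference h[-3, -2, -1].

h[-3,-2] = (19 - 38) / (-2 - (-3)) = -19
h[-2,-1] = (6 - 19) / (-1 - (-2)) = -13
h[-3,-2,-1] = (-13 - (-19)) / (-1 - (-3)) = 3

3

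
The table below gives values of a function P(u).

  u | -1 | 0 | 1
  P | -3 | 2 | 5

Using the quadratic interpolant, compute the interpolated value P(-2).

Evaluate each Lagrange basis at u = -2:
L_0(-2) = (-2)·(-3)/[(-1)·(-2)] = 3
L_1(-2) = (-1)·(-3)/[(1)·(-1)] = -3
L_2(-2) = (-1)·(-2)/[(2)·(1)] = 1
Sum: (-3)·(3) + 2·(-3) + 5·(1) = -10

-10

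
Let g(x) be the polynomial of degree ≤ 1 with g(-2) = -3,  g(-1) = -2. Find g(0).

L_0(0) = (1)/[(-1)] = -1
L_1(0) = (2)/[(1)] = 2
Sum: (-3)·(-1) + (-2)·(2) = -1

-1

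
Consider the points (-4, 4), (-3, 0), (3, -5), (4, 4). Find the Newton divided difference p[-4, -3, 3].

19/42

p[-4,-3] = (0 - 4) / (-3 - (-4)) = -4
p[-3,3] = (-5 - 0) / (3 - (-3)) = -5/6
p[-4,-3,3] = (-5/6 - (-4)) / (3 - (-4)) = 19/42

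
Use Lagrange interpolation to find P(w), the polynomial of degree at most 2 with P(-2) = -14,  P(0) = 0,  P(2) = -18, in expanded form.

P(w) = -4w^2 - w

L_0(w) = w(w - 2) / [8] = (1/8)w^2 - (1/4)w
L_1(w) = (w + 2)(w - 2) / [-4] = -(1/4)w^2 + 1
L_2(w) = (w + 2)w / [8] = (1/8)w^2 + (1/4)w
P(w) = (-14)·L_0 + 0·L_1 + (-18)·L_2
  (-14)·L_0(w) = -(7/4)w^2 + (7/2)w
  0·L_1(w) = 0
  (-18)·L_2(w) = -(9/4)w^2 - (9/2)w
Adding term by term: -4w^2 - w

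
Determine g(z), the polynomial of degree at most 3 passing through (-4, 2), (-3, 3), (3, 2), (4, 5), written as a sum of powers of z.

g(z) = (13/168)z^3 + (1/7)z^2 - (145/168)z + 17/14

Newton's divided differences:
g[-4,-3] = (3 - 2) / (-3 - (-4)) = 1
g[-3,3] = (2 - 3) / (3 - (-3)) = -1/6
g[3,4] = (5 - 2) / (4 - 3) = 3
g[-4,-3,3] = (-1/6 - 1) / (3 - (-4)) = -1/6
g[-3,3,4] = (3 - (-1/6)) / (4 - (-3)) = 19/42
g[-4,-3,3,4] = (19/42 - (-1/6)) / (4 - (-4)) = 13/168
g(z) = 2 + 1·(z + 4) + (-1/6)·(z + 4)(z + 3) + (13/168)·(z + 4)(z + 3)(z - 3)
Expanding: g(z) = (13/168)z^3 + (1/7)z^2 - (145/168)z + 17/14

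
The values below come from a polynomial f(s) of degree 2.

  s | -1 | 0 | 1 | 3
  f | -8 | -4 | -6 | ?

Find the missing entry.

-28

The 3 known values determine f uniquely (degree ≤ 2).
Evaluate each Lagrange basis at s = 3:
L_0(3) = (3)·(2)/[(-1)·(-2)] = 3
L_1(3) = (4)·(2)/[(1)·(-1)] = -8
L_2(3) = (4)·(3)/[(2)·(1)] = 6
Sum: (-8)·(3) + (-4)·(-8) + (-6)·(6) = -28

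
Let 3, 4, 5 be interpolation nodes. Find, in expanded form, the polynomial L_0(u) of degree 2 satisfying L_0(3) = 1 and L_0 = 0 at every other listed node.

L_0(u) = (1/2)u^2 - (9/2)u + 10

L_0(u) = (u - 4)(u - 5) / [(-1)·(-2)]
       = (u^2 - 9u + 20) / (2)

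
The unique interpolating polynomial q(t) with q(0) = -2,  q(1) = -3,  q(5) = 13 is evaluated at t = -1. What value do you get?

Evaluate each Lagrange basis at t = -1:
L_0(-1) = (-2)·(-6)/[(-1)·(-5)] = 12/5
L_1(-1) = (-1)·(-6)/[(1)·(-4)] = -3/2
L_2(-1) = (-1)·(-2)/[(5)·(4)] = 1/10
Sum: (-2)·(12/5) + (-3)·(-3/2) + 13·(1/10) = 1

1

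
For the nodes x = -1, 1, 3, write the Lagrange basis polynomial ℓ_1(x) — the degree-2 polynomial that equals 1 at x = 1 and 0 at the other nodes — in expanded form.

ℓ_1(x) = (x + 1)(x - 3) / [(2)·(-2)]
       = (x^2 - 2x - 3) / (-4)

ℓ_1(x) = -(1/4)x^2 + (1/2)x + 3/4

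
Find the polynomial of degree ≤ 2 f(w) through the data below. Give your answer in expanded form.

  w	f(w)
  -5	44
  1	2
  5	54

f(w) = 2w^2 + w - 1

Build the Lagrange basis polynomials:
L_0(w) = (w - 1)(w - 5) / [60] = (1/60)w^2 - (1/10)w + 1/12
L_1(w) = (w + 5)(w - 5) / [-24] = -(1/24)w^2 + 25/24
L_2(w) = (w + 5)(w - 1) / [40] = (1/40)w^2 + (1/10)w - 1/8
f(w) = 44·L_0 + 2·L_1 + 54·L_2
  44·L_0(w) = (11/15)w^2 - (22/5)w + 11/3
  2·L_1(w) = -(1/12)w^2 + 25/12
  54·L_2(w) = (27/20)w^2 + (27/5)w - 27/4
Adding term by term: 2w^2 + w - 1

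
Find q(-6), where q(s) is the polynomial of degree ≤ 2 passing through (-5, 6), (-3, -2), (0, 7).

71/5

Using Newton's divided-difference form:
q[-5,-3] = (-2 - 6) / (-3 - (-5)) = -4
q[-3,0] = (7 - (-2)) / (0 - (-3)) = 3
q[-5,-3,0] = (3 - (-4)) / (0 - (-5)) = 7/5
q(-6) = 6 + (-4)·(-1) + (7/5)·(-1)·(-3) = 71/5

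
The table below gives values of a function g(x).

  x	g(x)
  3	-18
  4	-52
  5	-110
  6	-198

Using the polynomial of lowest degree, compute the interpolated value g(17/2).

Using Newton's divided-difference form:
g[3,4] = (-52 - (-18)) / (4 - 3) = -34
g[4,5] = (-110 - (-52)) / (5 - 4) = -58
g[5,6] = (-198 - (-110)) / (6 - 5) = -88
g[3,4,5] = (-58 - (-34)) / (5 - 3) = -12
g[4,5,6] = (-88 - (-58)) / (6 - 4) = -15
g[3,4,5,6] = (-15 - (-12)) / (6 - 3) = -1
g(17/2) = -18 + (-34)·(11/2) + (-12)·(11/2)·(9/2) + (-1)·(11/2)·(9/2)·(7/2) = -4709/8

-4709/8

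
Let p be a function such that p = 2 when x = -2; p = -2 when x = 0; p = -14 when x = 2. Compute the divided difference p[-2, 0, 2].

p[-2,0] = (-2 - 2) / (0 - (-2)) = -2
p[0,2] = (-14 - (-2)) / (2 - 0) = -6
p[-2,0,2] = (-6 - (-2)) / (2 - (-2)) = -1

-1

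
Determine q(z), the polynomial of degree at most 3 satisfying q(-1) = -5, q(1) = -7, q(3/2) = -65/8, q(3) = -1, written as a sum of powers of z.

q(z) = z^3 - 2z^2 - 2z - 4

L_0(z) = (z - 1)(z - 3/2)(z - 3) / [-20] = -(1/20)z^3 + (11/40)z^2 - (9/20)z + 9/40
L_1(z) = (z + 1)(z - 3/2)(z - 3) / [2] = (1/2)z^3 - (7/4)z^2 + 9/4
L_2(z) = (z + 1)(z - 1)(z - 3) / [-15/8] = -(8/15)z^3 + (8/5)z^2 + (8/15)z - 8/5
L_3(z) = (z + 1)(z - 1)(z - 3/2) / [12] = (1/12)z^3 - (1/8)z^2 - (1/12)z + 1/8
q(z) = (-5)·L_0 + (-7)·L_1 + (-65/8)·L_2 + (-1)·L_3
  (-5)·L_0(z) = (1/4)z^3 - (11/8)z^2 + (9/4)z - 9/8
  (-7)·L_1(z) = -(7/2)z^3 + (49/4)z^2 - 63/4
  (-65/8)·L_2(z) = (13/3)z^3 - 13z^2 - (13/3)z + 13
  (-1)·L_3(z) = -(1/12)z^3 + (1/8)z^2 + (1/12)z - 1/8
Adding term by term: z^3 - 2z^2 - 2z - 4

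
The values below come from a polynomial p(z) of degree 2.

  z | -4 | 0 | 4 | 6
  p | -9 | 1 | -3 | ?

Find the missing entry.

The 3 known values determine p uniquely (degree ≤ 2).
L_0(6) = (6)·(2)/[(-4)·(-8)] = 3/8
L_1(6) = (10)·(2)/[(4)·(-4)] = -5/4
L_2(6) = (10)·(6)/[(8)·(4)] = 15/8
Sum: (-9)·(3/8) + 1·(-5/4) + (-3)·(15/8) = -41/4

-41/4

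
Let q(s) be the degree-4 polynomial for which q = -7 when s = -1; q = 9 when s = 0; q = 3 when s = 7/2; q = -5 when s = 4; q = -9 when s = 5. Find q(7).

6053/45

Using Newton's divided-difference form:
q[-1,0] = (9 - (-7)) / (0 - (-1)) = 16
q[0,7/2] = (3 - 9) / (7/2 - 0) = -12/7
q[7/2,4] = (-5 - 3) / (4 - 7/2) = -16
q[4,5] = (-9 - (-5)) / (5 - 4) = -4
q[-1,0,7/2] = (-12/7 - 16) / (7/2 - (-1)) = -248/63
q[0,7/2,4] = (-16 - (-12/7)) / (4 - 0) = -25/7
q[7/2,4,5] = (-4 - (-16)) / (5 - 7/2) = 8
q[-1,0,7/2,4] = (-25/7 - (-248/63)) / (4 - (-1)) = 23/315
q[0,7/2,4,5] = (8 - (-25/7)) / (5 - 0) = 81/35
q[-1,0,7/2,4,5] = (81/35 - 23/315) / (5 - (-1)) = 353/945
q(7) = -7 + 16·(8) + (-248/63)·(8)·(7) + (23/315)·(8)·(7)·(7/2) + (353/945)·(8)·(7)·(7/2)·(3) = 6053/45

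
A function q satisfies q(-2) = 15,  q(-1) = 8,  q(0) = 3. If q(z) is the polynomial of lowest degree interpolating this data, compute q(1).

Evaluate each Lagrange basis at z = 1:
L_0(1) = (2)·(1)/[(-1)·(-2)] = 1
L_1(1) = (3)·(1)/[(1)·(-1)] = -3
L_2(1) = (3)·(2)/[(2)·(1)] = 3
Sum: 15·(1) + 8·(-3) + 3·(3) = 0

0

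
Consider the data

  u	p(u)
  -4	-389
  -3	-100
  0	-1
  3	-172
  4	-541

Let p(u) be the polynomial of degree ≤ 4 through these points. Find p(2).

-35

Evaluate each Lagrange basis at u = 2:
L_0(2) = (5)·(2)·(-1)·(-2)/[(-1)·(-4)·(-7)·(-8)] = 5/56
L_1(2) = (6)·(2)·(-1)·(-2)/[(1)·(-3)·(-6)·(-7)] = -4/21
L_2(2) = (6)·(5)·(-1)·(-2)/[(4)·(3)·(-3)·(-4)] = 5/12
L_3(2) = (6)·(5)·(2)·(-2)/[(7)·(6)·(3)·(-1)] = 20/21
L_4(2) = (6)·(5)·(2)·(-1)/[(8)·(7)·(4)·(1)] = -15/56
Sum: (-389)·(5/56) + (-100)·(-4/21) + (-1)·(5/12) + (-172)·(20/21) + (-541)·(-15/56) = -35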